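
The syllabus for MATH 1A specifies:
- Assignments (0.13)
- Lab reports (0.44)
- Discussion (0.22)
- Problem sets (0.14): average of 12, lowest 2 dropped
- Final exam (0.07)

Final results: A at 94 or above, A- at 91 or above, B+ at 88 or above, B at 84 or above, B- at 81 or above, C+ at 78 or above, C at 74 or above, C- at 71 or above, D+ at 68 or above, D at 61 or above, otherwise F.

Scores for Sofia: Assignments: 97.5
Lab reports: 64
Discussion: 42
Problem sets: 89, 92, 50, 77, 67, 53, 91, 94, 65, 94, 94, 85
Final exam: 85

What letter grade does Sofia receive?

D

Problem sets: drop 50, 53 → average of remaining 10 = 848/10 = 84.8
Weighted total:
  Assignments 97.5 × 0.13 = 12.675
  Lab reports 64 × 0.44 = 28.16
  Discussion 42 × 0.22 = 9.24
  Problem sets 84.8 × 0.14 = 11.872
  Final exam 85 × 0.07 = 5.95
Sum = 67.897
67.897 is ≥ 61 and < 68 → D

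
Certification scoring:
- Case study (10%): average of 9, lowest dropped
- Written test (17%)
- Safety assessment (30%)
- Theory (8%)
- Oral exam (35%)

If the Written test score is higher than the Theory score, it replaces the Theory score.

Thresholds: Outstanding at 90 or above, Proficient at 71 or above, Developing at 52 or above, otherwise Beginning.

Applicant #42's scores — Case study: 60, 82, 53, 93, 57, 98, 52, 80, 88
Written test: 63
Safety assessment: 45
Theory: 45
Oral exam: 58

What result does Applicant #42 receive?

Developing

Case study: drop 52 → average of remaining 8 = 611/8 = 76.375
Written test (63) > Theory (45), so Theory counts as 63.
Weighted total:
  Case study 76.375 × 0.1 = 7.6375
  Written test 63 × 0.17 = 10.71
  Safety assessment 45 × 0.3 = 13.5
  Theory 63 × 0.08 = 5.04
  Oral exam 58 × 0.35 = 20.3
Sum = 57.1875
57.1875 is ≥ 52 and < 71 → Developing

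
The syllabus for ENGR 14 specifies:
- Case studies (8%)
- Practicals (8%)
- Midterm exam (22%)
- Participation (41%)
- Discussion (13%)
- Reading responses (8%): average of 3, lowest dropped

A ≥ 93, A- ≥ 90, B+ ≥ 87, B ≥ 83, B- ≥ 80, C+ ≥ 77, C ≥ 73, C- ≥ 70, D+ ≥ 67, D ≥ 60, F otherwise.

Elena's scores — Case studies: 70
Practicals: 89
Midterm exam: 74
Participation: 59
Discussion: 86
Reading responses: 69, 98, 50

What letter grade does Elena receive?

C-

Reading responses: drop 50 → average of remaining 2 = 167/2 = 83.5
Weighted total:
  Case studies 70 × 0.08 = 5.6
  Practicals 89 × 0.08 = 7.12
  Midterm exam 74 × 0.22 = 16.28
  Participation 59 × 0.41 = 24.19
  Discussion 86 × 0.13 = 11.18
  Reading responses 83.5 × 0.08 = 6.68
Sum = 71.05
71.05 is ≥ 70 and < 73 → C-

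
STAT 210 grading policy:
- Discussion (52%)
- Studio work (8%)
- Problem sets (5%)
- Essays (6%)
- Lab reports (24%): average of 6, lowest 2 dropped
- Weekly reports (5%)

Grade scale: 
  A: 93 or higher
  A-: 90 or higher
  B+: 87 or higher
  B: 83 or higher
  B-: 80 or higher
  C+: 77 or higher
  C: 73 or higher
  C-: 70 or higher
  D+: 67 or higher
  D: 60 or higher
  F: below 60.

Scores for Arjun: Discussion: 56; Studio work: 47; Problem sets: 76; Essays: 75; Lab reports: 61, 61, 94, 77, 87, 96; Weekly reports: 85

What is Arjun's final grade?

D

Lab reports: drop 61, 61 → average of remaining 4 = 354/4 = 88.5
Weighted total:
  Discussion 56 × 0.52 = 29.12
  Studio work 47 × 0.08 = 3.76
  Problem sets 76 × 0.05 = 3.8
  Essays 75 × 0.06 = 4.5
  Lab reports 88.5 × 0.24 = 21.24
  Weekly reports 85 × 0.05 = 4.25
Sum = 66.67
66.67 is ≥ 60 and < 67 → D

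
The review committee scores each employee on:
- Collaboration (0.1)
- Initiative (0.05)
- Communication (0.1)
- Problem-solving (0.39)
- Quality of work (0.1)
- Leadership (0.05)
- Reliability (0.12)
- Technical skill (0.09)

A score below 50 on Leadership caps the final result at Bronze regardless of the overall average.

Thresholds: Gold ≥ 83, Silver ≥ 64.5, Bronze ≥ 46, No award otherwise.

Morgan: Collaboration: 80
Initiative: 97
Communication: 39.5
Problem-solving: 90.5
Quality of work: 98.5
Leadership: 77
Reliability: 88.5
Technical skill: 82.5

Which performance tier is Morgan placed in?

Gold

Leadership score 77 ≥ 50: minimum met.
Weighted total:
  Collaboration 80 × 0.1 = 8
  Initiative 97 × 0.05 = 4.85
  Communication 39.5 × 0.1 = 3.95
  Problem-solving 90.5 × 0.39 = 35.295
  Quality of work 98.5 × 0.1 = 9.85
  Leadership 77 × 0.05 = 3.85
  Reliability 88.5 × 0.12 = 10.62
  Technical skill 82.5 × 0.09 = 7.425
Sum = 83.84
83.84 ≥ 83 → Gold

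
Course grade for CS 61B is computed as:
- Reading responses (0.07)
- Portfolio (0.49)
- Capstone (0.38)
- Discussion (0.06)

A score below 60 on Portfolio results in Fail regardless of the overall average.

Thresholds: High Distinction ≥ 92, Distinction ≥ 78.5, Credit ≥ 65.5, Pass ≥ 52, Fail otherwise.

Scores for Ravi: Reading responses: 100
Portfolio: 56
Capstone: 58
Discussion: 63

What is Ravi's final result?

Fail

Portfolio score 56 < 60: minimum not met.
Weighted total:
  Reading responses 100 × 0.07 = 7
  Portfolio 56 × 0.49 = 27.44
  Capstone 58 × 0.38 = 22.04
  Discussion 63 × 0.06 = 3.78
Sum = 60.26
Because the Portfolio minimum was not met, the result is Fail.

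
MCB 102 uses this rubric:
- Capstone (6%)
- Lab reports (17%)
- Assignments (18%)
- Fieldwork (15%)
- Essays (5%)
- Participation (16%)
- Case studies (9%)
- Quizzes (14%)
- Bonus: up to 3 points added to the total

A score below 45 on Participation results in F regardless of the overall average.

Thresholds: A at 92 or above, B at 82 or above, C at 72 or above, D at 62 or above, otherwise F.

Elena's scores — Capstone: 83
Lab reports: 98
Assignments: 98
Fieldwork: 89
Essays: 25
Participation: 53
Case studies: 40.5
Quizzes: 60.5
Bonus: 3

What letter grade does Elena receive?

C

Participation score 53 ≥ 45: minimum met.
Weighted total:
  Capstone 83 × 0.06 = 4.98
  Lab reports 98 × 0.17 = 16.66
  Assignments 98 × 0.18 = 17.64
  Fieldwork 89 × 0.15 = 13.35
  Essays 25 × 0.05 = 1.25
  Participation 53 × 0.16 = 8.48
  Case studies 40.5 × 0.09 = 3.645
  Quizzes 60.5 × 0.14 = 8.47
Sum = 74.475
Bonus: 74.475 + 3 = 77.475
77.475 is ≥ 72 and < 82 → C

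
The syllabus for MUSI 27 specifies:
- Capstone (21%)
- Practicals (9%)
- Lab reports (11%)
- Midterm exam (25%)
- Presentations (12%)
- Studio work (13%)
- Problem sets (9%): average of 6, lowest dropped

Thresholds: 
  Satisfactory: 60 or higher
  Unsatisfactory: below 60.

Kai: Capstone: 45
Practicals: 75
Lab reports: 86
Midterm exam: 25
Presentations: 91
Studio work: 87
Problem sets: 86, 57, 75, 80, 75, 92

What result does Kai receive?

Problem sets: drop 57 → average of remaining 5 = 408/5 = 81.6
Weighted total:
  Capstone 45 × 0.21 = 9.45
  Practicals 75 × 0.09 = 6.75
  Lab reports 86 × 0.11 = 9.46
  Midterm exam 25 × 0.25 = 6.25
  Presentations 91 × 0.12 = 10.92
  Studio work 87 × 0.13 = 11.31
  Problem sets 81.6 × 0.09 = 7.344
Sum = 61.484
61.484 ≥ 60 → Satisfactory

Satisfactory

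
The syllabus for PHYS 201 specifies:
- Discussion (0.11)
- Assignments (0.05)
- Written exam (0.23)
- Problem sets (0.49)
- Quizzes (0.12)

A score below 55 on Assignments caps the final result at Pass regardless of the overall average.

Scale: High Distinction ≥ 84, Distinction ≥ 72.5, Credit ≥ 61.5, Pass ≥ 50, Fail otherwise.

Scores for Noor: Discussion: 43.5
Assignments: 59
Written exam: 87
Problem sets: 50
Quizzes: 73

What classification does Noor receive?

Pass

Assignments score 59 ≥ 55: minimum met.
Weighted total:
  Discussion 43.5 × 0.11 = 4.785
  Assignments 59 × 0.05 = 2.95
  Written exam 87 × 0.23 = 20.01
  Problem sets 50 × 0.49 = 24.5
  Quizzes 73 × 0.12 = 8.76
Sum = 61.005
61.005 is ≥ 50 and < 61.5 → Pass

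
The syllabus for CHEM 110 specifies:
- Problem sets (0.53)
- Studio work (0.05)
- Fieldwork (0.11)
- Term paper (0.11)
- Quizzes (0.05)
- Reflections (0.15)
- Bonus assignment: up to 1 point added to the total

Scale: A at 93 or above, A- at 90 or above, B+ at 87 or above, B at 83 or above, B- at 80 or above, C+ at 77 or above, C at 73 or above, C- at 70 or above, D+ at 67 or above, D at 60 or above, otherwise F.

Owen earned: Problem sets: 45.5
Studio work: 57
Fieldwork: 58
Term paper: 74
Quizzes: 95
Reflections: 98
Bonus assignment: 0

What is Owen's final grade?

D

Weighted total:
  Problem sets 45.5 × 0.53 = 24.115
  Studio work 57 × 0.05 = 2.85
  Fieldwork 58 × 0.11 = 6.38
  Term paper 74 × 0.11 = 8.14
  Quizzes 95 × 0.05 = 4.75
  Reflections 98 × 0.15 = 14.7
Sum = 60.935
Bonus assignment: 60.935 + 0 = 60.935
60.935 is ≥ 60 and < 67 → D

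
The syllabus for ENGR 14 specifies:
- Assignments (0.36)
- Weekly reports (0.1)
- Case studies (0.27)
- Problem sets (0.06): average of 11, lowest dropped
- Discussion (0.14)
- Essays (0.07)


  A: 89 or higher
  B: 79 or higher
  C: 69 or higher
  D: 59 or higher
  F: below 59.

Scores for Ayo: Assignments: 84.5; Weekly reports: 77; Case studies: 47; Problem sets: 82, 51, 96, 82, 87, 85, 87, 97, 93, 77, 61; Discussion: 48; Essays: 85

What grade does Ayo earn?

D

Problem sets: drop 51 → average of remaining 10 = 847/10 = 84.7
Weighted total:
  Assignments 84.5 × 0.36 = 30.42
  Weekly reports 77 × 0.1 = 7.7
  Case studies 47 × 0.27 = 12.69
  Problem sets 84.7 × 0.06 = 5.082
  Discussion 48 × 0.14 = 6.72
  Essays 85 × 0.07 = 5.95
Sum = 68.562
68.562 is ≥ 59 and < 69 → D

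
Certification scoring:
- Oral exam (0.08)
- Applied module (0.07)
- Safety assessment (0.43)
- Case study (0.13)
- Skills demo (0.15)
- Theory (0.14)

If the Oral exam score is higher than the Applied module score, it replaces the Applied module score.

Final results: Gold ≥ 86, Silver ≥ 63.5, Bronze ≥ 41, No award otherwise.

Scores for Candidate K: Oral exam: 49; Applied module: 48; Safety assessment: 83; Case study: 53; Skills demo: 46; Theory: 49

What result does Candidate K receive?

Oral exam (49) > Applied module (48), so Applied module counts as 49.
Weighted total:
  Oral exam 49 × 0.08 = 3.92
  Applied module 49 × 0.07 = 3.43
  Safety assessment 83 × 0.43 = 35.69
  Case study 53 × 0.13 = 6.89
  Skills demo 46 × 0.15 = 6.9
  Theory 49 × 0.14 = 6.86
Sum = 63.69
63.69 is ≥ 63.5 and < 86 → Silver

Silver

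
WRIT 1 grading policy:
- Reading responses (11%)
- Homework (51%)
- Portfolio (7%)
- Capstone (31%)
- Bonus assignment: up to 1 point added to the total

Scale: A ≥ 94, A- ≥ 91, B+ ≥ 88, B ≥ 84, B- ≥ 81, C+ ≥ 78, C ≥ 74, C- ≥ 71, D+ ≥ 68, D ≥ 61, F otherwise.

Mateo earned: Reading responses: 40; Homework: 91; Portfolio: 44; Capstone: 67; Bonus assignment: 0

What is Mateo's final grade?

C

Weighted total:
  Reading responses 40 × 0.11 = 4.4
  Homework 91 × 0.51 = 46.41
  Portfolio 44 × 0.07 = 3.08
  Capstone 67 × 0.31 = 20.77
Sum = 74.66
Bonus assignment: 74.66 + 0 = 74.66
74.66 is ≥ 74 and < 78 → C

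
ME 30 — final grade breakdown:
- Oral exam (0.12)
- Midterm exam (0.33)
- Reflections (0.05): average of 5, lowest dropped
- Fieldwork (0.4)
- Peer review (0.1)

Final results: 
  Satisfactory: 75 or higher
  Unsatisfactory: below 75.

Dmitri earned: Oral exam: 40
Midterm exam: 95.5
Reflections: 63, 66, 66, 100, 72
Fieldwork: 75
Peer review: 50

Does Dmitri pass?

Satisfactory

Reflections: drop 63 → average of remaining 4 = 304/4 = 76
Weighted total:
  Oral exam 40 × 0.12 = 4.8
  Midterm exam 95.5 × 0.33 = 31.515
  Reflections 76 × 0.05 = 3.8
  Fieldwork 75 × 0.4 = 30
  Peer review 50 × 0.1 = 5
Sum = 75.115
75.115 ≥ 75 → Satisfactory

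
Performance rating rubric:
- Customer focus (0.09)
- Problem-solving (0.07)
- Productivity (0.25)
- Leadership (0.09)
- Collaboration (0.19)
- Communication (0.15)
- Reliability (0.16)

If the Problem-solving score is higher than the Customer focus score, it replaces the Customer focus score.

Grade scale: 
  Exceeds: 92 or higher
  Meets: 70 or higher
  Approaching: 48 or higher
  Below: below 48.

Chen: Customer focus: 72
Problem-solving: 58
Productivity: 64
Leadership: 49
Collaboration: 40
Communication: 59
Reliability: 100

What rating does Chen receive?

Approaching

Problem-solving (58) ≤ Customer focus (72), so Customer focus stays at 72.
Weighted total:
  Customer focus 72 × 0.09 = 6.48
  Problem-solving 58 × 0.07 = 4.06
  Productivity 64 × 0.25 = 16
  Leadership 49 × 0.09 = 4.41
  Collaboration 40 × 0.19 = 7.6
  Communication 59 × 0.15 = 8.85
  Reliability 100 × 0.16 = 16
Sum = 63.4
63.4 is ≥ 48 and < 70 → Approaching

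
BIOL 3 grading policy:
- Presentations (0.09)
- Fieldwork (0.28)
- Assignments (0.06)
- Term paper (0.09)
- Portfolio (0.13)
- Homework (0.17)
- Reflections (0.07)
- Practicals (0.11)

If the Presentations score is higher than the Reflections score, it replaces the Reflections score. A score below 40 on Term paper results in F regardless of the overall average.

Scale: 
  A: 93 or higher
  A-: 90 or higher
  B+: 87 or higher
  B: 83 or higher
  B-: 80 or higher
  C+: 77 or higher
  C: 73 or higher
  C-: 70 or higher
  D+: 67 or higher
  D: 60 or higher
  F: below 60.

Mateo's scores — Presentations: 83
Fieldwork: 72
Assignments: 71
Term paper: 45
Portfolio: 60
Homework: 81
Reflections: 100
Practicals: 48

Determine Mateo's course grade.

D+

Presentations (83) ≤ Reflections (100), so Reflections stays at 100.
Term paper score 45 ≥ 40: minimum met.
Weighted total:
  Presentations 83 × 0.09 = 7.47
  Fieldwork 72 × 0.28 = 20.16
  Assignments 71 × 0.06 = 4.26
  Term paper 45 × 0.09 = 4.05
  Portfolio 60 × 0.13 = 7.8
  Homework 81 × 0.17 = 13.77
  Reflections 100 × 0.07 = 7
  Practicals 48 × 0.11 = 5.28
Sum = 69.79
69.79 is ≥ 67 and < 70 → D+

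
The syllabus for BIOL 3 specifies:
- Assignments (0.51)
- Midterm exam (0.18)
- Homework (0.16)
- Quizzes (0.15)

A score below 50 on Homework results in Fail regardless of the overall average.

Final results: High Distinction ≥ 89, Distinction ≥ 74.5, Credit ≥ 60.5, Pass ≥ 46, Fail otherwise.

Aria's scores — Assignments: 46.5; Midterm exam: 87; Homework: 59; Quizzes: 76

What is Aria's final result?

Pass

Homework score 59 ≥ 50: minimum met.
Weighted total:
  Assignments 46.5 × 0.51 = 23.715
  Midterm exam 87 × 0.18 = 15.66
  Homework 59 × 0.16 = 9.44
  Quizzes 76 × 0.15 = 11.4
Sum = 60.215
60.215 is ≥ 46 and < 60.5 → Pass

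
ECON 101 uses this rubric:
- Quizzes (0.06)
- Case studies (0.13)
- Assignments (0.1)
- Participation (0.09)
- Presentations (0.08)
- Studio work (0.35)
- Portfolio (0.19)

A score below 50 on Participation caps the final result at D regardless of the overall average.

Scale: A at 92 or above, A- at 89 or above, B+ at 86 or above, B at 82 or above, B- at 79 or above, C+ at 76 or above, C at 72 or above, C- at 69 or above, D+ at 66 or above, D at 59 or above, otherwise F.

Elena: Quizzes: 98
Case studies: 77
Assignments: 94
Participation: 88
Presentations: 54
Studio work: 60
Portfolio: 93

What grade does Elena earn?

Participation score 88 ≥ 50: minimum met.
Weighted total:
  Quizzes 98 × 0.06 = 5.88
  Case studies 77 × 0.13 = 10.01
  Assignments 94 × 0.1 = 9.4
  Participation 88 × 0.09 = 7.92
  Presentations 54 × 0.08 = 4.32
  Studio work 60 × 0.35 = 21
  Portfolio 93 × 0.19 = 17.67
Sum = 76.2
76.2 is ≥ 76 and < 79 → C+

C+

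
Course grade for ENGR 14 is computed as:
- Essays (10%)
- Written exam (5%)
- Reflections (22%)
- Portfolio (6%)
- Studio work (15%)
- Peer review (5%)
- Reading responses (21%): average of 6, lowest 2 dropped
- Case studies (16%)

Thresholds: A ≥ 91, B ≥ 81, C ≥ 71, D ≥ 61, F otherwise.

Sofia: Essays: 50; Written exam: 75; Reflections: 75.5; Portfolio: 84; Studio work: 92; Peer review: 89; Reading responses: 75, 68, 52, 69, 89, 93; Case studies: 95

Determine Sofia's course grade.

Reading responses: drop 52, 68 → average of remaining 4 = 326/4 = 81.5
Weighted total:
  Essays 50 × 0.1 = 5
  Written exam 75 × 0.05 = 3.75
  Reflections 75.5 × 0.22 = 16.61
  Portfolio 84 × 0.06 = 5.04
  Studio work 92 × 0.15 = 13.8
  Peer review 89 × 0.05 = 4.45
  Reading responses 81.5 × 0.21 = 17.115
  Case studies 95 × 0.16 = 15.2
Sum = 80.965
80.965 is ≥ 71 and < 81 → C

C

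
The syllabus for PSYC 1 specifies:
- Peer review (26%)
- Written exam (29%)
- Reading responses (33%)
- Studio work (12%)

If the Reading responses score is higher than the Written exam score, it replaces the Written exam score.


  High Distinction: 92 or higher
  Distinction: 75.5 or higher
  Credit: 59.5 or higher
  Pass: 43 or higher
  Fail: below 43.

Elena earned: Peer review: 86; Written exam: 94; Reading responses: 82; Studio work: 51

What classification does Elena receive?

Reading responses (82) ≤ Written exam (94), so Written exam stays at 94.
Weighted total:
  Peer review 86 × 0.26 = 22.36
  Written exam 94 × 0.29 = 27.26
  Reading responses 82 × 0.33 = 27.06
  Studio work 51 × 0.12 = 6.12
Sum = 82.8
82.8 is ≥ 75.5 and < 92 → Distinction

Distinction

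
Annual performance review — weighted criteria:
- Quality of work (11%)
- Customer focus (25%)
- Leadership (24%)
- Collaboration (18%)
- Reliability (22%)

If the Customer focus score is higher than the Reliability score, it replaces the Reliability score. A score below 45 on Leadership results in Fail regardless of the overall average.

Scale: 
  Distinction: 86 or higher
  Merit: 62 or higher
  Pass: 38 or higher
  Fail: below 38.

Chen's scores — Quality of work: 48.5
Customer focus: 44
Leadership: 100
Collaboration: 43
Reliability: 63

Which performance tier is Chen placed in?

Customer focus (44) ≤ Reliability (63), so Reliability stays at 63.
Leadership score 100 ≥ 45: minimum met.
Weighted total:
  Quality of work 48.5 × 0.11 = 5.335
  Customer focus 44 × 0.25 = 11
  Leadership 100 × 0.24 = 24
  Collaboration 43 × 0.18 = 7.74
  Reliability 63 × 0.22 = 13.86
Sum = 61.935
61.935 is ≥ 38 and < 62 → Pass

Pass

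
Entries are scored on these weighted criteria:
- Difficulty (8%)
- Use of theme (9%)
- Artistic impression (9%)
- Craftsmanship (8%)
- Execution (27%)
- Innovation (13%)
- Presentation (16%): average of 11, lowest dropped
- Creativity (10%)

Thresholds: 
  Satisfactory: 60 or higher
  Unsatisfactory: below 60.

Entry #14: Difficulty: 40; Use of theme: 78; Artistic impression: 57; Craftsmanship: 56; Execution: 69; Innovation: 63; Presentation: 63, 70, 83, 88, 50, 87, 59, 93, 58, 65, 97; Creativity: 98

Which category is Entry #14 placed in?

Satisfactory

Presentation: drop 50 → average of remaining 10 = 763/10 = 76.3
Weighted total:
  Difficulty 40 × 0.08 = 3.2
  Use of theme 78 × 0.09 = 7.02
  Artistic impression 57 × 0.09 = 5.13
  Craftsmanship 56 × 0.08 = 4.48
  Execution 69 × 0.27 = 18.63
  Innovation 63 × 0.13 = 8.19
  Presentation 76.3 × 0.16 = 12.208
  Creativity 98 × 0.1 = 9.8
Sum = 68.658
68.658 ≥ 60 → Satisfactory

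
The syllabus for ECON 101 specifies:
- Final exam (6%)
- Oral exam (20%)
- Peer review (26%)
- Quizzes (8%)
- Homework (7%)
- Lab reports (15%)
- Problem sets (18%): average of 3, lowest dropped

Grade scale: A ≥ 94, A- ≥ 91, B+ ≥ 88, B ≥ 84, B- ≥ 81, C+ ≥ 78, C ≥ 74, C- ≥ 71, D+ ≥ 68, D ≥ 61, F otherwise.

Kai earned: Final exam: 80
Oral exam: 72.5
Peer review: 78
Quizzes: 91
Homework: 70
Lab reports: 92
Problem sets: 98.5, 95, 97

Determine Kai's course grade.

B-

Problem sets: drop 95 → average of remaining 2 = 195.5/2 = 97.75
Weighted total:
  Final exam 80 × 0.06 = 4.8
  Oral exam 72.5 × 0.2 = 14.5
  Peer review 78 × 0.26 = 20.28
  Quizzes 91 × 0.08 = 7.28
  Homework 70 × 0.07 = 4.9
  Lab reports 92 × 0.15 = 13.8
  Problem sets 97.75 × 0.18 = 17.595
Sum = 83.155
83.155 is ≥ 81 and < 84 → B-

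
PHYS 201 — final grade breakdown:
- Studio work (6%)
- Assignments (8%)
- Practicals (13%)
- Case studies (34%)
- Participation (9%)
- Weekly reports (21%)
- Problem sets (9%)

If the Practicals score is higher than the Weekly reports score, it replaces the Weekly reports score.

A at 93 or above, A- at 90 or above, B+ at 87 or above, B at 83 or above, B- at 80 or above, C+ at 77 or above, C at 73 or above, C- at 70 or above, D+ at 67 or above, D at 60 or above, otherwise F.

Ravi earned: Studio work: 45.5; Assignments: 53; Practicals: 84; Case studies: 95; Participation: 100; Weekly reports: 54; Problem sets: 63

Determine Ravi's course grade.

B-

Practicals (84) > Weekly reports (54), so Weekly reports counts as 84.
Weighted total:
  Studio work 45.5 × 0.06 = 2.73
  Assignments 53 × 0.08 = 4.24
  Practicals 84 × 0.13 = 10.92
  Case studies 95 × 0.34 = 32.3
  Participation 100 × 0.09 = 9
  Weekly reports 84 × 0.21 = 17.64
  Problem sets 63 × 0.09 = 5.67
Sum = 82.5
82.5 is ≥ 80 and < 83 → B-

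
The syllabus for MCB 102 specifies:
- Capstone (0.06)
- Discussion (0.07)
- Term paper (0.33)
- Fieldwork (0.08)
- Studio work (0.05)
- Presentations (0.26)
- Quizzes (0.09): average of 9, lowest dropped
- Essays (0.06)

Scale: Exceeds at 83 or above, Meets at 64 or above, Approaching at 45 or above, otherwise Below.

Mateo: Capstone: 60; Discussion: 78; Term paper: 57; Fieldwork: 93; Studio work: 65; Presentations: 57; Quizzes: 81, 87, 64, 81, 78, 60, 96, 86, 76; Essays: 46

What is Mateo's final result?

Quizzes: drop 60 → average of remaining 8 = 649/8 = 81.125
Weighted total:
  Capstone 60 × 0.06 = 3.6
  Discussion 78 × 0.07 = 5.46
  Term paper 57 × 0.33 = 18.81
  Fieldwork 93 × 0.08 = 7.44
  Studio work 65 × 0.05 = 3.25
  Presentations 57 × 0.26 = 14.82
  Quizzes 81.125 × 0.09 = 7.30125
  Essays 46 × 0.06 = 2.76
Sum = 63.44125
63.44125 is ≥ 45 and < 64 → Approaching

Approaching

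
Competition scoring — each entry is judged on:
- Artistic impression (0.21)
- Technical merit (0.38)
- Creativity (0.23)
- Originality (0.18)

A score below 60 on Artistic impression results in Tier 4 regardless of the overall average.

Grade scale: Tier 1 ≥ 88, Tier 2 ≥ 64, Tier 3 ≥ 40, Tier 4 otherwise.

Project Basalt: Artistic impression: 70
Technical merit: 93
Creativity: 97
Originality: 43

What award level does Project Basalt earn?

Artistic impression score 70 ≥ 60: minimum met.
Weighted total:
  Artistic impression 70 × 0.21 = 14.7
  Technical merit 93 × 0.38 = 35.34
  Creativity 97 × 0.23 = 22.31
  Originality 43 × 0.18 = 7.74
Sum = 80.09
80.09 is ≥ 64 and < 88 → Tier 2

Tier 2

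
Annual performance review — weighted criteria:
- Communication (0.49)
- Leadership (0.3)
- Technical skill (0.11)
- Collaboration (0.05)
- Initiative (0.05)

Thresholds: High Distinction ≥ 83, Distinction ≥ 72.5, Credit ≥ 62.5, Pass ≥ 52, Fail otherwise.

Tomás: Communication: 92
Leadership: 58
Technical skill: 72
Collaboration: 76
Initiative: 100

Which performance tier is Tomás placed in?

Weighted total:
  Communication 92 × 0.49 = 45.08
  Leadership 58 × 0.3 = 17.4
  Technical skill 72 × 0.11 = 7.92
  Collaboration 76 × 0.05 = 3.8
  Initiative 100 × 0.05 = 5
Sum = 79.2
79.2 is ≥ 72.5 and < 83 → Distinction

Distinction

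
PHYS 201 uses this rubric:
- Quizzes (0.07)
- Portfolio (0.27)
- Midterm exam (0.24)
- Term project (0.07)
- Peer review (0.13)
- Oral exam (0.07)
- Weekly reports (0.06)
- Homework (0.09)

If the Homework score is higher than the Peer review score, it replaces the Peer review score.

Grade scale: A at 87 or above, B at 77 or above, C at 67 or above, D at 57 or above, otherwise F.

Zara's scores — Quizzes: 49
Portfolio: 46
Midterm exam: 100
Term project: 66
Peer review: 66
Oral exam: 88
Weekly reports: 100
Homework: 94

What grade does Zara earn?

Homework (94) > Peer review (66), so Peer review counts as 94.
Weighted total:
  Quizzes 49 × 0.07 = 3.43
  Portfolio 46 × 0.27 = 12.42
  Midterm exam 100 × 0.24 = 24
  Term project 66 × 0.07 = 4.62
  Peer review 94 × 0.13 = 12.22
  Oral exam 88 × 0.07 = 6.16
  Weekly reports 100 × 0.06 = 6
  Homework 94 × 0.09 = 8.46
Sum = 77.31
77.31 is ≥ 77 and < 87 → B

B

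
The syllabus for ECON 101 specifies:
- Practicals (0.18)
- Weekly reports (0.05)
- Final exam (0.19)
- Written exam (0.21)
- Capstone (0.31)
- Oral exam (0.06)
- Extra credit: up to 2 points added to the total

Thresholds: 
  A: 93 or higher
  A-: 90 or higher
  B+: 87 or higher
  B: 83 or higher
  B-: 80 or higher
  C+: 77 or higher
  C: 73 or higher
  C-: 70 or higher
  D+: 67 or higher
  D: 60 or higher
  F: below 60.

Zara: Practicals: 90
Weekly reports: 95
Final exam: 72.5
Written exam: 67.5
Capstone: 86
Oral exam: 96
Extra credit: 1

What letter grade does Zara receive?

B-

Weighted total:
  Practicals 90 × 0.18 = 16.2
  Weekly reports 95 × 0.05 = 4.75
  Final exam 72.5 × 0.19 = 13.775
  Written exam 67.5 × 0.21 = 14.175
  Capstone 86 × 0.31 = 26.66
  Oral exam 96 × 0.06 = 5.76
Sum = 81.32
Extra credit: 81.32 + 1 = 82.32
82.32 is ≥ 80 and < 83 → B-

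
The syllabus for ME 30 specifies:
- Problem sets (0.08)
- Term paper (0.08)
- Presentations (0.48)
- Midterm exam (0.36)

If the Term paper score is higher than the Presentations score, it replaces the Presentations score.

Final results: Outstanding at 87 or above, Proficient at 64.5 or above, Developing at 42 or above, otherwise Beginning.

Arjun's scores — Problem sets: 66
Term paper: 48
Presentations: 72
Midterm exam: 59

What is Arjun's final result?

Term paper (48) ≤ Presentations (72), so Presentations stays at 72.
Weighted total:
  Problem sets 66 × 0.08 = 5.28
  Term paper 48 × 0.08 = 3.84
  Presentations 72 × 0.48 = 34.56
  Midterm exam 59 × 0.36 = 21.24
Sum = 64.92
64.92 is ≥ 64.5 and < 87 → Proficient

Proficient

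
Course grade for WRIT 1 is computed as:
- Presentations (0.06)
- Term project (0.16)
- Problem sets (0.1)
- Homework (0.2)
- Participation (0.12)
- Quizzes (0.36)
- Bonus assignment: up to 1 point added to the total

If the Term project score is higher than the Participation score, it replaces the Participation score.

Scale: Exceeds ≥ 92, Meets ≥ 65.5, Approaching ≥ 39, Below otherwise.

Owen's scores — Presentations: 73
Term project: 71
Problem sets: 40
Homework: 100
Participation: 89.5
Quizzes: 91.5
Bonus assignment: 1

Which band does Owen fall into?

Term project (71) ≤ Participation (89.5), so Participation stays at 89.5.
Weighted total:
  Presentations 73 × 0.06 = 4.38
  Term project 71 × 0.16 = 11.36
  Problem sets 40 × 0.1 = 4
  Homework 100 × 0.2 = 20
  Participation 89.5 × 0.12 = 10.74
  Quizzes 91.5 × 0.36 = 32.94
Sum = 83.42
Bonus assignment: 83.42 + 1 = 84.42
84.42 is ≥ 65.5 and < 92 → Meets

Meets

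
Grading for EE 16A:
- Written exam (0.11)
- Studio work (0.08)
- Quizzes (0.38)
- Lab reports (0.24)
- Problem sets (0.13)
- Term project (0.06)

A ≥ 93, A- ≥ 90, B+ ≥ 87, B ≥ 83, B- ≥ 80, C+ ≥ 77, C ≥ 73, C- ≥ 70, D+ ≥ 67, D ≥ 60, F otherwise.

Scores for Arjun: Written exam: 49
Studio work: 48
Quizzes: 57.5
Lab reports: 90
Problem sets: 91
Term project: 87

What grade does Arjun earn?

D+

Weighted total:
  Written exam 49 × 0.11 = 5.39
  Studio work 48 × 0.08 = 3.84
  Quizzes 57.5 × 0.38 = 21.85
  Lab reports 90 × 0.24 = 21.6
  Problem sets 91 × 0.13 = 11.83
  Term project 87 × 0.06 = 5.22
Sum = 69.73
69.73 is ≥ 67 and < 70 → D+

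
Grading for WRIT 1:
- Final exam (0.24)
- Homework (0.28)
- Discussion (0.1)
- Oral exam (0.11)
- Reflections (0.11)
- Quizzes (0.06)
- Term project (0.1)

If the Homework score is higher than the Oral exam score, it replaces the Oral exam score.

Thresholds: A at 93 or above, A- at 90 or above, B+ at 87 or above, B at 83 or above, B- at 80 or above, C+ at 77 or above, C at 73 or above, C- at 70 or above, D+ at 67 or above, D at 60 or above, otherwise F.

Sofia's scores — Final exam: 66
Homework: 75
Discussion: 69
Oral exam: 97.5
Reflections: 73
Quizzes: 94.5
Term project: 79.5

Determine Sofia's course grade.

Homework (75) ≤ Oral exam (97.5), so Oral exam stays at 97.5.
Weighted total:
  Final exam 66 × 0.24 = 15.84
  Homework 75 × 0.28 = 21
  Discussion 69 × 0.1 = 6.9
  Oral exam 97.5 × 0.11 = 10.725
  Reflections 73 × 0.11 = 8.03
  Quizzes 94.5 × 0.06 = 5.67
  Term project 79.5 × 0.1 = 7.95
Sum = 76.115
76.115 is ≥ 73 and < 77 → C

C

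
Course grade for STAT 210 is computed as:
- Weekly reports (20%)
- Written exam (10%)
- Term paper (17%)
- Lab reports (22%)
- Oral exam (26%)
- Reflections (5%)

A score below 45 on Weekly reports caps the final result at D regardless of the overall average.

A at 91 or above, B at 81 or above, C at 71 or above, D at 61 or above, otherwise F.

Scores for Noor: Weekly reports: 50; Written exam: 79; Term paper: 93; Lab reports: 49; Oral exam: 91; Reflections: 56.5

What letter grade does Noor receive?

Weekly reports score 50 ≥ 45: minimum met.
Weighted total:
  Weekly reports 50 × 0.2 = 10
  Written exam 79 × 0.1 = 7.9
  Term paper 93 × 0.17 = 15.81
  Lab reports 49 × 0.22 = 10.78
  Oral exam 91 × 0.26 = 23.66
  Reflections 56.5 × 0.05 = 2.825
Sum = 70.975
70.975 is ≥ 61 and < 71 → D

D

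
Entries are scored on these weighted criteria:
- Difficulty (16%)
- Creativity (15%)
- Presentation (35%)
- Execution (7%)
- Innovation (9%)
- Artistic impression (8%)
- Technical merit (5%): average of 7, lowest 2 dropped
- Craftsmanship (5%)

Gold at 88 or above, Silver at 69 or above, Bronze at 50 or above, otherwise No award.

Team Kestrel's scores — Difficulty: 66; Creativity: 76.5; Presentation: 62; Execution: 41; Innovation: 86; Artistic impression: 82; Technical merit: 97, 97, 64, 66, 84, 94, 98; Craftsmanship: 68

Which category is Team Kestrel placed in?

Technical merit: drop 64, 66 → average of remaining 5 = 470/5 = 94
Weighted total:
  Difficulty 66 × 0.16 = 10.56
  Creativity 76.5 × 0.15 = 11.475
  Presentation 62 × 0.35 = 21.7
  Execution 41 × 0.07 = 2.87
  Innovation 86 × 0.09 = 7.74
  Artistic impression 82 × 0.08 = 6.56
  Technical merit 94 × 0.05 = 4.7
  Craftsmanship 68 × 0.05 = 3.4
Sum = 69.005
69.005 is ≥ 69 and < 88 → Silver

Silver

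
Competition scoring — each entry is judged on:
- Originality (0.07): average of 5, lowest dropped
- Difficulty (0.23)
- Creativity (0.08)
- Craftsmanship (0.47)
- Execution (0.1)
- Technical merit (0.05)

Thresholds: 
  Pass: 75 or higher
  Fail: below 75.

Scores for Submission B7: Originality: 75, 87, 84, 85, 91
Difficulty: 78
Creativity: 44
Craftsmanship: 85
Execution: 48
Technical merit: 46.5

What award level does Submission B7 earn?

Originality: drop 75 → average of remaining 4 = 347/4 = 86.75
Weighted total:
  Originality 86.75 × 0.07 = 6.0725
  Difficulty 78 × 0.23 = 17.94
  Creativity 44 × 0.08 = 3.52
  Craftsmanship 85 × 0.47 = 39.95
  Execution 48 × 0.1 = 4.8
  Technical merit 46.5 × 0.05 = 2.325
Sum = 74.6075
74.6075 < 75 → Fail

Fail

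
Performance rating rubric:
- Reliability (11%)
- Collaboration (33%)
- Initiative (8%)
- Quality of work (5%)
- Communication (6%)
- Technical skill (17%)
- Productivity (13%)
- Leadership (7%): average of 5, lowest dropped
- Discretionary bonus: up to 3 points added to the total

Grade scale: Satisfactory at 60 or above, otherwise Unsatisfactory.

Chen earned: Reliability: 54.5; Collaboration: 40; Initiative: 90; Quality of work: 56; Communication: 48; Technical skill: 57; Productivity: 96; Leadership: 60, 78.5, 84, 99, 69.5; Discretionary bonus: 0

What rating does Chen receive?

Satisfactory

Leadership: drop 60 → average of remaining 4 = 331/4 = 82.75
Weighted total:
  Reliability 54.5 × 0.11 = 5.995
  Collaboration 40 × 0.33 = 13.2
  Initiative 90 × 0.08 = 7.2
  Quality of work 56 × 0.05 = 2.8
  Communication 48 × 0.06 = 2.88
  Technical skill 57 × 0.17 = 9.69
  Productivity 96 × 0.13 = 12.48
  Leadership 82.75 × 0.07 = 5.7925
Sum = 60.0375
Discretionary bonus: 60.0375 + 0 = 60.0375
60.0375 ≥ 60 → Satisfactory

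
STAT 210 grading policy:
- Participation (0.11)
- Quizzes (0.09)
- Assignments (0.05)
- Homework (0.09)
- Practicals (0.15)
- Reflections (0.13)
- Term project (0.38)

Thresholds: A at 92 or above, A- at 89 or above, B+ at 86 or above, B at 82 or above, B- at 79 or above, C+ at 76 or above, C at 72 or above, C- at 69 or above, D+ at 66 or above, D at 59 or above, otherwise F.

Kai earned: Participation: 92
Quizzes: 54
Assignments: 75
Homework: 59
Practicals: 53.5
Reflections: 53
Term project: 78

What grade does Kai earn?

D+

Weighted total:
  Participation 92 × 0.11 = 10.12
  Quizzes 54 × 0.09 = 4.86
  Assignments 75 × 0.05 = 3.75
  Homework 59 × 0.09 = 5.31
  Practicals 53.5 × 0.15 = 8.025
  Reflections 53 × 0.13 = 6.89
  Term project 78 × 0.38 = 29.64
Sum = 68.595
68.595 is ≥ 66 and < 69 → D+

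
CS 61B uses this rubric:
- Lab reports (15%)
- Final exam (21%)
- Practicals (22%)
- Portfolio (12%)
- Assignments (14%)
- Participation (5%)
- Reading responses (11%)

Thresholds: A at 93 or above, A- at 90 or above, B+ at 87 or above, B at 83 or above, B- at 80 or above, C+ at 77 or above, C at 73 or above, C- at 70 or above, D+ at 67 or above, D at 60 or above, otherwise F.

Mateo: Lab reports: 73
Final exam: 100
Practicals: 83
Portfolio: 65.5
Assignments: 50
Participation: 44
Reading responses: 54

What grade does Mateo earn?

C

Weighted total:
  Lab reports 73 × 0.15 = 10.95
  Final exam 100 × 0.21 = 21
  Practicals 83 × 0.22 = 18.26
  Portfolio 65.5 × 0.12 = 7.86
  Assignments 50 × 0.14 = 7
  Participation 44 × 0.05 = 2.2
  Reading responses 54 × 0.11 = 5.94
Sum = 73.21
73.21 is ≥ 73 and < 77 → C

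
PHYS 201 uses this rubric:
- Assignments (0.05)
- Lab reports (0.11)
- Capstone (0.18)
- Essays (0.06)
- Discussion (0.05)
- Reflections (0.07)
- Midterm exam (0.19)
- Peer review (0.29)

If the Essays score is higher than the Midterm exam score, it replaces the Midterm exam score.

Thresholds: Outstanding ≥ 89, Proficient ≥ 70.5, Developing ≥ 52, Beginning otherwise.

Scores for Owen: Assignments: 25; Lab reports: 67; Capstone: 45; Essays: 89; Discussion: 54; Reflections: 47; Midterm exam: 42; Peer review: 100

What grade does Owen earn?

Proficient

Essays (89) > Midterm exam (42), so Midterm exam counts as 89.
Weighted total:
  Assignments 25 × 0.05 = 1.25
  Lab reports 67 × 0.11 = 7.37
  Capstone 45 × 0.18 = 8.1
  Essays 89 × 0.06 = 5.34
  Discussion 54 × 0.05 = 2.7
  Reflections 47 × 0.07 = 3.29
  Midterm exam 89 × 0.19 = 16.91
  Peer review 100 × 0.29 = 29
Sum = 73.96
73.96 is ≥ 70.5 and < 89 → Proficient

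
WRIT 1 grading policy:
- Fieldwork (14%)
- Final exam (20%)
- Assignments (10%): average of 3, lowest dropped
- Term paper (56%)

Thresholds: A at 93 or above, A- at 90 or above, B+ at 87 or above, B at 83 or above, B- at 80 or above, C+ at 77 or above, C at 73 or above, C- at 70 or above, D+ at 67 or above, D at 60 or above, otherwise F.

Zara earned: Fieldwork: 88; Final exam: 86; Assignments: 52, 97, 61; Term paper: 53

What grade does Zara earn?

Assignments: drop 52 → average of remaining 2 = 158/2 = 79
Weighted total:
  Fieldwork 88 × 0.14 = 12.32
  Final exam 86 × 0.2 = 17.2
  Assignments 79 × 0.1 = 7.9
  Term paper 53 × 0.56 = 29.68
Sum = 67.1
67.1 is ≥ 67 and < 70 → D+

D+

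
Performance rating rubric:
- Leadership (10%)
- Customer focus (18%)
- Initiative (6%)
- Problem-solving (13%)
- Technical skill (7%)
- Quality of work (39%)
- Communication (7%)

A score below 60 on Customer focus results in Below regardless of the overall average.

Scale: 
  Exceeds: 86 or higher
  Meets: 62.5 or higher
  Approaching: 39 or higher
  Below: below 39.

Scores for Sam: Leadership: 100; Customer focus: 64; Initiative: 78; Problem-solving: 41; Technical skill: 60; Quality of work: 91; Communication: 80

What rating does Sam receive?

Meets

Customer focus score 64 ≥ 60: minimum met.
Weighted total:
  Leadership 100 × 0.1 = 10
  Customer focus 64 × 0.18 = 11.52
  Initiative 78 × 0.06 = 4.68
  Problem-solving 41 × 0.13 = 5.33
  Technical skill 60 × 0.07 = 4.2
  Quality of work 91 × 0.39 = 35.49
  Communication 80 × 0.07 = 5.6
Sum = 76.82
76.82 is ≥ 62.5 and < 86 → Meets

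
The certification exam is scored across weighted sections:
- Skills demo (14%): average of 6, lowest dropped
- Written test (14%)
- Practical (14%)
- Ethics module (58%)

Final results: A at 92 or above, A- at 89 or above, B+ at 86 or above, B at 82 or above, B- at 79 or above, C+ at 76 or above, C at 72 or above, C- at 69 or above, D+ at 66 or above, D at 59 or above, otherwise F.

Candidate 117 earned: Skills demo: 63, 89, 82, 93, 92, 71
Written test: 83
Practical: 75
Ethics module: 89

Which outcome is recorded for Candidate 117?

B

Skills demo: drop 63 → average of remaining 5 = 427/5 = 85.4
Weighted total:
  Skills demo 85.4 × 0.14 = 11.956
  Written test 83 × 0.14 = 11.62
  Practical 75 × 0.14 = 10.5
  Ethics module 89 × 0.58 = 51.62
Sum = 85.696
85.696 is ≥ 82 and < 86 → B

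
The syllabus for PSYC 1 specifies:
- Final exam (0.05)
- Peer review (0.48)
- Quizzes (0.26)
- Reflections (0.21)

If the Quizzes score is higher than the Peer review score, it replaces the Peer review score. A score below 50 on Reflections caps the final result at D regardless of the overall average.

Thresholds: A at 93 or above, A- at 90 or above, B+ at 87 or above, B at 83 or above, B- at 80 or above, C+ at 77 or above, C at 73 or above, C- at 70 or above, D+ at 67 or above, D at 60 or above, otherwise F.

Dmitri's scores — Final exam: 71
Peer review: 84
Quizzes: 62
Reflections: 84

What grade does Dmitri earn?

C+

Quizzes (62) ≤ Peer review (84), so Peer review stays at 84.
Reflections score 84 ≥ 50: minimum met.
Weighted total:
  Final exam 71 × 0.05 = 3.55
  Peer review 84 × 0.48 = 40.32
  Quizzes 62 × 0.26 = 16.12
  Reflections 84 × 0.21 = 17.64
Sum = 77.63
77.63 is ≥ 77 and < 80 → C+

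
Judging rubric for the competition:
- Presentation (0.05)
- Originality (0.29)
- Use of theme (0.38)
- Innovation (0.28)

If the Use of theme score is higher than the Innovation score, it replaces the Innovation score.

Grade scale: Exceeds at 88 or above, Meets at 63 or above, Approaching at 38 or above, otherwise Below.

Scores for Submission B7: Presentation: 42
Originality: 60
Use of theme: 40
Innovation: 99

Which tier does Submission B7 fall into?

Approaching

Use of theme (40) ≤ Innovation (99), so Innovation stays at 99.
Weighted total:
  Presentation 42 × 0.05 = 2.1
  Originality 60 × 0.29 = 17.4
  Use of theme 40 × 0.38 = 15.2
  Innovation 99 × 0.28 = 27.72
Sum = 62.42
62.42 is ≥ 38 and < 63 → Approaching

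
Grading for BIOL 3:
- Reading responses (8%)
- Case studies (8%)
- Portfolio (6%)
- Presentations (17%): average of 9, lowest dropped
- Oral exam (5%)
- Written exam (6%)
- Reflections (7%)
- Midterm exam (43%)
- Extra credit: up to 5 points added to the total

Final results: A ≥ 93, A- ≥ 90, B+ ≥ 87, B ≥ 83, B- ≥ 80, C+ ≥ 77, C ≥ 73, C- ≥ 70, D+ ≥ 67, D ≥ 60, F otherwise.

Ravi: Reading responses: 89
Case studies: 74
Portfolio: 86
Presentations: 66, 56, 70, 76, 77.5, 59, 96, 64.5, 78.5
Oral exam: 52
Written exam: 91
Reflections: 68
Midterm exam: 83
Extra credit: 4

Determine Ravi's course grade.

Presentations: drop 56 → average of remaining 8 = 587.5/8 = 73.4375
Weighted total:
  Reading responses 89 × 0.08 = 7.12
  Case studies 74 × 0.08 = 5.92
  Portfolio 86 × 0.06 = 5.16
  Presentations 73.4375 × 0.17 = 12.484375
  Oral exam 52 × 0.05 = 2.6
  Written exam 91 × 0.06 = 5.46
  Reflections 68 × 0.07 = 4.76
  Midterm exam 83 × 0.43 = 35.69
Sum = 79.194375
Extra credit: 79.194375 + 4 = 83.194375
83.194375 is ≥ 83 and < 87 → B

B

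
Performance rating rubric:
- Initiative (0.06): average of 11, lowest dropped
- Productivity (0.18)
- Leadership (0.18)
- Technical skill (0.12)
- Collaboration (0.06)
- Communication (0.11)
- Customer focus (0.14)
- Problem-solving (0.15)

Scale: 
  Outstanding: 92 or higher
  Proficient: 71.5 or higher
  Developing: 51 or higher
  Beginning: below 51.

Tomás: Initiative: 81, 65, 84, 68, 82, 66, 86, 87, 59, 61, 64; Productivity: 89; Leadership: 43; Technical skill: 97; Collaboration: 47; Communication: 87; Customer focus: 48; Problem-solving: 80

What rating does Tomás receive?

Developing

Initiative: drop 59 → average of remaining 10 = 744/10 = 74.4
Weighted total:
  Initiative 74.4 × 0.06 = 4.464
  Productivity 89 × 0.18 = 16.02
  Leadership 43 × 0.18 = 7.74
  Technical skill 97 × 0.12 = 11.64
  Collaboration 47 × 0.06 = 2.82
  Communication 87 × 0.11 = 9.57
  Customer focus 48 × 0.14 = 6.72
  Problem-solving 80 × 0.15 = 12
Sum = 70.974
70.974 is ≥ 51 and < 71.5 → Developing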